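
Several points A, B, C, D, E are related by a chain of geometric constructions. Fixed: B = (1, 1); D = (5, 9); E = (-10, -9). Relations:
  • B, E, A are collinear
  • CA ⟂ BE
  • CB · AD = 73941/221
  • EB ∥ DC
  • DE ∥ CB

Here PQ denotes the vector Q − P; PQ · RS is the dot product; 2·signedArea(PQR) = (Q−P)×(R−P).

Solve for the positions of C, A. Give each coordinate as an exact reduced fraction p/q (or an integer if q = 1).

1. C_x = 16  [DE ∥ CB ∩ EB ∥ DC]
2. C_y = 19  [DE ∥ CB ∩ EB ∥ DC]
   → C = (16, 19)
3. A_x = 4016/221  [B, E, A are collinear ∩ CA ⟂ BE]
4. A_y = 3671/221  [B, E, A are collinear ∩ CA ⟂ BE]
   → A = (4016/221, 3671/221)

A = (4016/221, 3671/221)
C = (16, 19)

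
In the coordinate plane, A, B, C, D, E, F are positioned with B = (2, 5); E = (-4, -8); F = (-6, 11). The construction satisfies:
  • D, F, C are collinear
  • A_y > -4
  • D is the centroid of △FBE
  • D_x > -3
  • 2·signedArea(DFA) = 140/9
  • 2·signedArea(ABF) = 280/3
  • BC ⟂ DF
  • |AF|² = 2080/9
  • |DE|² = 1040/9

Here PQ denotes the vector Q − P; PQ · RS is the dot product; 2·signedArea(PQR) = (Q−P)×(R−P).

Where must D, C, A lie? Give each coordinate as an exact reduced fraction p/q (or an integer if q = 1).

1. D_x = -8/3  [D is the centroid of △FBE]
2. D_y = 8/3  [D is the centroid of △FBE]
   → D = (-8/3, 8/3)
3. C_x = -82/29  [D, F, C are collinear ∩ BC ⟂ DF]
4. C_y = 89/29  [D, F, C are collinear ∩ BC ⟂ DF]
   → C = (-82/29, 89/29)
5. A_x = -2  [2·signedArea(ABF) = 280/3 ∩ 2·signedArea(DFA) = 140/9]
6. A_y = -11/3  [2·signedArea(ABF) = 280/3 ∩ 2·signedArea(DFA) = 140/9]
   → A = (-2, -11/3)

A = (-2, -11/3)
C = (-82/29, 89/29)
D = (-8/3, 8/3)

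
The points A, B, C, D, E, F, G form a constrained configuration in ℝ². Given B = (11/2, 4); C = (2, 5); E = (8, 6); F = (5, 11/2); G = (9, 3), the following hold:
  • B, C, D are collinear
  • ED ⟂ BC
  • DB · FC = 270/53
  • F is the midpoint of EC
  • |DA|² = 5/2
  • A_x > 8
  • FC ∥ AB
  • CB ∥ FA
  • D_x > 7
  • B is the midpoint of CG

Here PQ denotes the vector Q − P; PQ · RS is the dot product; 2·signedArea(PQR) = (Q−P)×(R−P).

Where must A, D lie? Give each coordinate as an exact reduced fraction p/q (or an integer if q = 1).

1. A_x = 17/2  [FC ∥ AB ∩ CB ∥ FA]
2. A_y = 9/2  [FC ∥ AB ∩ CB ∥ FA]
   → A = (17/2, 9/2)
3. D_x = 386/53  [B, C, D are collinear ∩ ED ⟂ BC]
4. D_y = 185/53  [B, C, D are collinear ∩ ED ⟂ BC]
   → D = (386/53, 185/53)

A = (17/2, 9/2)
D = (386/53, 185/53)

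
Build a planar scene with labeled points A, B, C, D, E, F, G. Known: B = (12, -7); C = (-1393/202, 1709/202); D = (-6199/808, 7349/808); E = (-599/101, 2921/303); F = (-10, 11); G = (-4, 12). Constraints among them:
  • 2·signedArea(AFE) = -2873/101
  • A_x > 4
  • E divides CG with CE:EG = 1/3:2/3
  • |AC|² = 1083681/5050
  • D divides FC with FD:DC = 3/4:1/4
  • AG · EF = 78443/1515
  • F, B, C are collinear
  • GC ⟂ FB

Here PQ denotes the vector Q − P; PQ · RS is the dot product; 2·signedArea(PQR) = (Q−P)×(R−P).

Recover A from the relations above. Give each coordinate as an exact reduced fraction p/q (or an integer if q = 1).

1. A_x = 2243/505  [AG · EF = 78443/1515 ∩ 2·signedArea(AFE) = -2873/101]
2. A_y = -412/505  [AG · EF = 78443/1515 ∩ 2·signedArea(AFE) = -2873/101]
   → A = (2243/505, -412/505)

A = (2243/505, -412/505)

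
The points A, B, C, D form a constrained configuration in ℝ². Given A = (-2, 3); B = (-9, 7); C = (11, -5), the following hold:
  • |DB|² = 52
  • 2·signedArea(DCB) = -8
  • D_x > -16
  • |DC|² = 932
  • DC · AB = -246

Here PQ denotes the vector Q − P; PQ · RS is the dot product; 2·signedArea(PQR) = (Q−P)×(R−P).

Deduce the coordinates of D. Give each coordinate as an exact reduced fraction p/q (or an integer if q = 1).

D = (-15, 11)

1. D_x = -15  [2·signedArea(DCB) = -8 ∩ DC · AB = -246]
2. D_y = 11  [2·signedArea(DCB) = -8 ∩ DC · AB = -246]
   → D = (-15, 11)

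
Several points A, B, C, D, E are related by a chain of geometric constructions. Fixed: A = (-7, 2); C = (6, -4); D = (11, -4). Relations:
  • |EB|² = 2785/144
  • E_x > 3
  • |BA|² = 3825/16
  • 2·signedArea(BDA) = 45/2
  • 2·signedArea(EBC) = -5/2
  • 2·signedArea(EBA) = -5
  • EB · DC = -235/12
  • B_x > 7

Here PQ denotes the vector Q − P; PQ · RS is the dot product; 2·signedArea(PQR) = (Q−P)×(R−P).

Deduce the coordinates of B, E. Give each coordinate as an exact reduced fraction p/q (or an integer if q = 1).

B = (29/4, -4)
E = (10/3, -2)

1. B_x = 29/4  [line -6·x + -18·y + -57/2 = 0 ∩ |BA|² = 3825/16]
2. B_y = -4  [line -6·x + -18·y + -57/2 = 0 ∩ |BA|² = 3825/16]
   → B = (29/4, -4)
3. E_x = 10/3  [2·signedArea(EBC) = -5/2 ∩ 2·signedArea(EBA) = -5]
4. E_y = -2  [2·signedArea(EBC) = -5/2 ∩ 2·signedArea(EBA) = -5]
   → E = (10/3, -2)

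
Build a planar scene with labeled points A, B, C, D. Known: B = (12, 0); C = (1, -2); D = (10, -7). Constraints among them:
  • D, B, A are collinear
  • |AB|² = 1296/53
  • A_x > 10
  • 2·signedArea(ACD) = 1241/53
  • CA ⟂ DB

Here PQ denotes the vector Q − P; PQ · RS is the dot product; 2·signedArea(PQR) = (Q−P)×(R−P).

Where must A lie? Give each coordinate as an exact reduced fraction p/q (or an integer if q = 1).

1. A_x = 564/53  [D, B, A are collinear ∩ CA ⟂ DB]
2. A_y = -252/53  [D, B, A are collinear ∩ CA ⟂ DB]
   → A = (564/53, -252/53)

A = (564/53, -252/53)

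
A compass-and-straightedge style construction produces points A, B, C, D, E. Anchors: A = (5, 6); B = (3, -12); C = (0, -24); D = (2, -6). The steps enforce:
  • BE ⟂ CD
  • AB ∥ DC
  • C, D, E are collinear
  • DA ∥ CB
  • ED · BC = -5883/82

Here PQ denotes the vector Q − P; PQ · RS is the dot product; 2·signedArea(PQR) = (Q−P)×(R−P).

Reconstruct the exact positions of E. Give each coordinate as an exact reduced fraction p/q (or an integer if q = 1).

1. E_x = 111/82  [C, D, E are collinear ∩ BE ⟂ CD]
2. E_y = -969/82  [C, D, E are collinear ∩ BE ⟂ CD]
   → E = (111/82, -969/82)

E = (111/82, -969/82)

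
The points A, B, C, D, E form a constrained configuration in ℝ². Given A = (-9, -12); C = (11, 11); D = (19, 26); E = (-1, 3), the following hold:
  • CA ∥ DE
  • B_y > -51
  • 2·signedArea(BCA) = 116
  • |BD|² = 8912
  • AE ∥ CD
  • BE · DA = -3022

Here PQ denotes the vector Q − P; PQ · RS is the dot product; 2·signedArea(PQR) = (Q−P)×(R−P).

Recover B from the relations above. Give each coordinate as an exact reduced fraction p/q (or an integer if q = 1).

1. B_x = -37  [BE · DA = -3022 ∩ 2·signedArea(BCA) = 116]
2. B_y = -50  [BE · DA = -3022 ∩ 2·signedArea(BCA) = 116]
   → B = (-37, -50)

B = (-37, -50)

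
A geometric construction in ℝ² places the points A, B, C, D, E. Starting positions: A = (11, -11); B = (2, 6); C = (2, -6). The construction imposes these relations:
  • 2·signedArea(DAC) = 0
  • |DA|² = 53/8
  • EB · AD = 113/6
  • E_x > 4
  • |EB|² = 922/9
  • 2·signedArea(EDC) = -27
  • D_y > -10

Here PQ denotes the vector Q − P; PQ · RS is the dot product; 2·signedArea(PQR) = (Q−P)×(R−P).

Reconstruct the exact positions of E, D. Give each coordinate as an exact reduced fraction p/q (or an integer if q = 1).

D = (35/4, -39/4)
E = (5, -11/3)

1. D_x = 35/4  [line -5·x + -9·y + -44 = 0 ∩ |DA|² = 53/8]
2. D_y = -39/4  [line -5·x + -9·y + -44 = 0 ∩ |DA|² = 53/8]
   → D = (35/4, -39/4)
3. E_x = 5  [2·signedArea(EDC) = -27 ∩ EB · AD = 113/6]
4. E_y = -11/3  [2·signedArea(EDC) = -27 ∩ EB · AD = 113/6]
   → E = (5, -11/3)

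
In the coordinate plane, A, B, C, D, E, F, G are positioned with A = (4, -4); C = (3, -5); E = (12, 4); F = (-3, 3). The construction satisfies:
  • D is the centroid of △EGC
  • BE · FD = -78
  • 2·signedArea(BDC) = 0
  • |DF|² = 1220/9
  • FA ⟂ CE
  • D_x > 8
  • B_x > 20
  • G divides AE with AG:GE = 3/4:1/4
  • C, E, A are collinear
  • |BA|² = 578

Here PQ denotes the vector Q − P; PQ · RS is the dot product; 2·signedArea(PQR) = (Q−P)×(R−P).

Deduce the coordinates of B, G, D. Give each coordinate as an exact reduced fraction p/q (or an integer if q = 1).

B = (21, 13)
D = (25/3, 1/3)
G = (10, 2)

1. G_x = 10  [G divides AE with AG:GE = 3/4:1/4]
2. G_y = 2  [G divides AE with AG:GE = 3/4:1/4]
   → G = (10, 2)
3. D_x = 25/3  [D is the centroid of △EGC]
4. D_y = 1/3  [D is the centroid of △EGC]
   → D = (25/3, 1/3)
5. B_x = 21  [2·signedArea(BDC) = 0 ∩ BE · FD = -78]
6. B_y = 13  [2·signedArea(BDC) = 0 ∩ BE · FD = -78]
   → B = (21, 13)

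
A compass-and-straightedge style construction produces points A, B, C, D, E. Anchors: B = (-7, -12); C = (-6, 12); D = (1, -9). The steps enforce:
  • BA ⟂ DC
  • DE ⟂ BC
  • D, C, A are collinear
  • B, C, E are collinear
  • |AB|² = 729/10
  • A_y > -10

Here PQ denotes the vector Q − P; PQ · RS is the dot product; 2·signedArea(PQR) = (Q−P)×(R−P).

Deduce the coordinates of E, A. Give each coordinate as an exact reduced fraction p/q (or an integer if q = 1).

A = (11/10, -93/10)
E = (-3959/577, -5004/577)

1. E_x = -3959/577  [B, C, E are collinear ∩ DE ⟂ BC]
2. E_y = -5004/577  [B, C, E are collinear ∩ DE ⟂ BC]
   → E = (-3959/577, -5004/577)
3. A_x = 11/10  [D, C, A are collinear ∩ BA ⟂ DC]
4. A_y = -93/10  [D, C, A are collinear ∩ BA ⟂ DC]
   → A = (11/10, -93/10)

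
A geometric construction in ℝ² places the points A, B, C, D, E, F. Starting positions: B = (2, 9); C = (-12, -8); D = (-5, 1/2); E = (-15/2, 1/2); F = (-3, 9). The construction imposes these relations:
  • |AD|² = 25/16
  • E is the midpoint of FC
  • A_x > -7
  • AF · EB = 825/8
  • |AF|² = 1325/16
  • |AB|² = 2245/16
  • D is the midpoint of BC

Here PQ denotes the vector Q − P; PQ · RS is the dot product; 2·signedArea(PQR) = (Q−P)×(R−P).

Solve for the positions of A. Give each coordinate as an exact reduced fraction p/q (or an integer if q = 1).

1. A_x = -25/4  [line -19/2·x + -17/2·y + -441/8 = 0 ∩ |AF|² = 1325/16]
2. A_y = 1/2  [line -19/2·x + -17/2·y + -441/8 = 0 ∩ |AF|² = 1325/16]
   → A = (-25/4, 1/2)

A = (-25/4, 1/2)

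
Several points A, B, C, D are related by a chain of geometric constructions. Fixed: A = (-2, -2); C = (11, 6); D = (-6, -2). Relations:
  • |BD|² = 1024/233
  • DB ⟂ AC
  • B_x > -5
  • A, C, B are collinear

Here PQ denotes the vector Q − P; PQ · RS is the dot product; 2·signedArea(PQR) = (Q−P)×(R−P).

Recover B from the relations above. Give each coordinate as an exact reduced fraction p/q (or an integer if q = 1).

1. B_x = -1142/233  [A, C, B are collinear ∩ DB ⟂ AC]
2. B_y = -882/233  [A, C, B are collinear ∩ DB ⟂ AC]
   → B = (-1142/233, -882/233)

B = (-1142/233, -882/233)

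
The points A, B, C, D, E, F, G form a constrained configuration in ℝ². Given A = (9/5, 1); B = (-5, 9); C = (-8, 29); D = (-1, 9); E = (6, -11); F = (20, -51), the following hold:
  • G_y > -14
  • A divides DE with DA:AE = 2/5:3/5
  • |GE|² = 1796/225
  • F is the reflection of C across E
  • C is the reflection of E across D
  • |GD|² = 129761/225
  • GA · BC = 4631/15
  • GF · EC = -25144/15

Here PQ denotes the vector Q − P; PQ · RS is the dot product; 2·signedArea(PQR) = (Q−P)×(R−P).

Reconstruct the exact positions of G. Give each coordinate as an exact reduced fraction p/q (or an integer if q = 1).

G = (104/15, -41/3)

1. G_x = 104/15  [GA · BC = 4631/15 ∩ GF · EC = -25144/15]
2. G_y = -41/3  [GA · BC = 4631/15 ∩ GF · EC = -25144/15]
   → G = (104/15, -41/3)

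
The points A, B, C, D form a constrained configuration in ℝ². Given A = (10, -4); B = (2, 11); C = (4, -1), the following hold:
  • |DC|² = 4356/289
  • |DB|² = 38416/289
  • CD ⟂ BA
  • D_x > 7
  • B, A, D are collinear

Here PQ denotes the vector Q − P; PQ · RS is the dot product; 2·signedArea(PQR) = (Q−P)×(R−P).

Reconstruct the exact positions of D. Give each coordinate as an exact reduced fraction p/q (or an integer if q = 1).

D = (2146/289, 239/289)

1. D_x = 2146/289  [B, A, D are collinear ∩ CD ⟂ BA]
2. D_y = 239/289  [B, A, D are collinear ∩ CD ⟂ BA]
   → D = (2146/289, 239/289)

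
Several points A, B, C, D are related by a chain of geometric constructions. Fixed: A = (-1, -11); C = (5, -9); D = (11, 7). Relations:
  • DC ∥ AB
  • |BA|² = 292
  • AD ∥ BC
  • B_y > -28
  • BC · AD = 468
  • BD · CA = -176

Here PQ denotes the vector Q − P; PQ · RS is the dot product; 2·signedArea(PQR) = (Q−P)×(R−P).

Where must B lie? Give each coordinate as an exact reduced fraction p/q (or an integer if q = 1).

1. B_x = -7  [AD ∥ BC ∩ DC ∥ AB]
2. B_y = -27  [AD ∥ BC ∩ DC ∥ AB]
   → B = (-7, -27)

B = (-7, -27)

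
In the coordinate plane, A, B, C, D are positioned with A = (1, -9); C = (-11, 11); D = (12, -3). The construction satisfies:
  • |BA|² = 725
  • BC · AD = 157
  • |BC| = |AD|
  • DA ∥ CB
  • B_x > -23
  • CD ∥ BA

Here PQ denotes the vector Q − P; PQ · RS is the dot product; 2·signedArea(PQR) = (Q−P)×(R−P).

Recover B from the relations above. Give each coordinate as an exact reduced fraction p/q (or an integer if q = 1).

B = (-22, 5)

1. B_x = -22  [CD ∥ BA ∩ DA ∥ CB]
2. B_y = 5  [CD ∥ BA ∩ DA ∥ CB]
   → B = (-22, 5)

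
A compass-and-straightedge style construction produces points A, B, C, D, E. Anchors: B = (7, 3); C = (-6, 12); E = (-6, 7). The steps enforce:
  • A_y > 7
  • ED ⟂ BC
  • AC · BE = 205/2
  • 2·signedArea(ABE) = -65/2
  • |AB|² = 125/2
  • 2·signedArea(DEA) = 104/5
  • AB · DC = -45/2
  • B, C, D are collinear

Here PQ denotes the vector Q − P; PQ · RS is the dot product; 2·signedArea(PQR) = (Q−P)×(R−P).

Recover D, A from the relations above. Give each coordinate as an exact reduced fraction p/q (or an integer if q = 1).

1. D_x = -183/50  [B, C, D are collinear ∩ ED ⟂ BC]
2. D_y = 519/50  [B, C, D are collinear ∩ ED ⟂ BC]
   → D = (-183/50, 519/50)
3. A_x = 1/2  [2·signedArea(ABE) = -65/2 ∩ 2·signedArea(DEA) = 104/5]
4. A_y = 15/2  [2·signedArea(ABE) = -65/2 ∩ 2·signedArea(DEA) = 104/5]
   → A = (1/2, 15/2)

A = (1/2, 15/2)
D = (-183/50, 519/50)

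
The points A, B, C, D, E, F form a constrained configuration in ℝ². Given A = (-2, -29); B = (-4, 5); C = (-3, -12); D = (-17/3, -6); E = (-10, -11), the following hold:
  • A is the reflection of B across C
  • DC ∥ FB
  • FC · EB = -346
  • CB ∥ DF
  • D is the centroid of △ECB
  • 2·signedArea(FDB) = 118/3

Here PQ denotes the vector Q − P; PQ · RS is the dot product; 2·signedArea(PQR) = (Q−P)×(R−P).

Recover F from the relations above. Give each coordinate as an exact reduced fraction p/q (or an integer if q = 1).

F = (-20/3, 11)

1. F_x = -20/3  [DC ∥ FB ∩ CB ∥ DF]
2. F_y = 11  [DC ∥ FB ∩ CB ∥ DF]
   → F = (-20/3, 11)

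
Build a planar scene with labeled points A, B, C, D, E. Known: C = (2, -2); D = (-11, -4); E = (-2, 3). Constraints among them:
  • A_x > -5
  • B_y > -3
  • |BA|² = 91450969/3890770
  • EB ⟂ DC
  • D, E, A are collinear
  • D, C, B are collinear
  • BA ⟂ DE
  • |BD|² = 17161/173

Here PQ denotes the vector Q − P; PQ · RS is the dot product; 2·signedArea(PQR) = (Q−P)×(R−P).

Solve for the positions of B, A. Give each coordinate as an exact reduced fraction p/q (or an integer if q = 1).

A = (-92941/22490, 30167/22490)
B = (-200/173, -430/173)

1. B_x = -200/173  [D, C, B are collinear ∩ EB ⟂ DC]
2. B_y = -430/173  [D, C, B are collinear ∩ EB ⟂ DC]
   → B = (-200/173, -430/173)
3. A_x = -92941/22490  [D, E, A are collinear ∩ BA ⟂ DE]
4. A_y = 30167/22490  [D, E, A are collinear ∩ BA ⟂ DE]
   → A = (-92941/22490, 30167/22490)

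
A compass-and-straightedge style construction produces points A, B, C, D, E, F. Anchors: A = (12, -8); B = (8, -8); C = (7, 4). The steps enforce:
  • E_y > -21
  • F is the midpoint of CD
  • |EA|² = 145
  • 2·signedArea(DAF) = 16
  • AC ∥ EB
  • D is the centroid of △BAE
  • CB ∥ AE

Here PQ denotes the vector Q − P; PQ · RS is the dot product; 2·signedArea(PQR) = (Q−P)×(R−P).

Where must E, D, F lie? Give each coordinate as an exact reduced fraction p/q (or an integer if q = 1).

1. E_x = 13  [AC ∥ EB ∩ CB ∥ AE]
2. E_y = -20  [AC ∥ EB ∩ CB ∥ AE]
   → E = (13, -20)
3. D_x = 11  [D is the centroid of △BAE]
4. D_y = -12  [D is the centroid of △BAE]
   → D = (11, -12)
5. F_x = 9  [F is the midpoint of CD]
6. F_y = -4  [F is the midpoint of CD]
   → F = (9, -4)

D = (11, -12)
E = (13, -20)
F = (9, -4)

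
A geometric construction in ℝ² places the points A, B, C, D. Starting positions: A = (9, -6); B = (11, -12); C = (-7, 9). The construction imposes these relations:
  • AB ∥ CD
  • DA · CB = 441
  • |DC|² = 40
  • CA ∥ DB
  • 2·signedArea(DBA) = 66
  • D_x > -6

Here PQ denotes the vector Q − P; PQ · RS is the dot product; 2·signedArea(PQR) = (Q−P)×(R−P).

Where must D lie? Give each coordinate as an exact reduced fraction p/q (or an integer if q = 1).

1. D_x = -5  [CA ∥ DB ∩ AB ∥ CD]
2. D_y = 3  [CA ∥ DB ∩ AB ∥ CD]
   → D = (-5, 3)

D = (-5, 3)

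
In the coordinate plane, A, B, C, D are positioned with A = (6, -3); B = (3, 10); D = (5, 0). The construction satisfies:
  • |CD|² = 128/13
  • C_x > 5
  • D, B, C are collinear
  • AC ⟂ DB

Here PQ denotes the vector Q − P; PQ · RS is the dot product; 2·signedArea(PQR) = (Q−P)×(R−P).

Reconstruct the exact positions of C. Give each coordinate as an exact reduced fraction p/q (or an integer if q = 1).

1. C_x = 73/13  [D, B, C are collinear ∩ AC ⟂ DB]
2. C_y = -40/13  [D, B, C are collinear ∩ AC ⟂ DB]
   → C = (73/13, -40/13)

C = (73/13, -40/13)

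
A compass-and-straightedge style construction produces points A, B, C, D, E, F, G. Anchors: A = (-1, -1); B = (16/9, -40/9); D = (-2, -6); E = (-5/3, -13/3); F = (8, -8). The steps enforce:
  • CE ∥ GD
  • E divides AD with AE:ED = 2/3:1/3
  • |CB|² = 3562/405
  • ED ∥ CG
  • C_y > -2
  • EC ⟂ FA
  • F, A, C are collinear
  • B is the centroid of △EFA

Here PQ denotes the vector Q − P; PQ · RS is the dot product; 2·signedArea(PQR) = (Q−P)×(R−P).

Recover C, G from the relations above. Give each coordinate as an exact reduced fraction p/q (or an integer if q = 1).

C = (1/5, -29/15)
G = (-2/15, -18/5)

1. C_x = 1/5  [F, A, C are collinear ∩ EC ⟂ FA]
2. C_y = -29/15  [F, A, C are collinear ∩ EC ⟂ FA]
   → C = (1/5, -29/15)
3. G_x = -2/15  [CE ∥ GD ∩ ED ∥ CG]
4. G_y = -18/5  [CE ∥ GD ∩ ED ∥ CG]
   → G = (-2/15, -18/5)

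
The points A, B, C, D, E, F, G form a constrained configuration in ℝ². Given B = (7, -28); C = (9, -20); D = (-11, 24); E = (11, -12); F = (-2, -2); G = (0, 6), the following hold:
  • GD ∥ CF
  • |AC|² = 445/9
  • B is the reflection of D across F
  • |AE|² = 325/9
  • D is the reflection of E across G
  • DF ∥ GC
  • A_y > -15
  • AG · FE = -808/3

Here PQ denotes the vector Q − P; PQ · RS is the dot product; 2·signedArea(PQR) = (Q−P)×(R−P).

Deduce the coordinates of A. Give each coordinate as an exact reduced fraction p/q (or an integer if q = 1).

1. A_x = 16/3  [line -13·x + 10·y + 628/3 = 0 ∩ |AC|² = 445/9]
2. A_y = -14  [line -13·x + 10·y + 628/3 = 0 ∩ |AC|² = 445/9]
   → A = (16/3, -14)

A = (16/3, -14)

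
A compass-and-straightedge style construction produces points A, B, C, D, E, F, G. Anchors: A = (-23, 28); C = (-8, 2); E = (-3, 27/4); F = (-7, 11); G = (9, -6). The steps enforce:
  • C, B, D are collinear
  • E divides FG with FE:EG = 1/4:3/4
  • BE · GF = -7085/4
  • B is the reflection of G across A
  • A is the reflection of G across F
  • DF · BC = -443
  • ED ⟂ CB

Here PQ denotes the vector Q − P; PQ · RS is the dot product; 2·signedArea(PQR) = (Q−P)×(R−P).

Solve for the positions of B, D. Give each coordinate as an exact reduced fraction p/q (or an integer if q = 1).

1. B_x = -55  [B is the reflection of G across A]
2. B_y = 62  [B is the reflection of G across A]
   → B = (-55, 62)
3. D_x = -48822/5809  [C, B, D are collinear ∩ ED ⟂ CB]
4. D_y = 14618/5809  [C, B, D are collinear ∩ ED ⟂ CB]
   → D = (-48822/5809, 14618/5809)

B = (-55, 62)
D = (-48822/5809, 14618/5809)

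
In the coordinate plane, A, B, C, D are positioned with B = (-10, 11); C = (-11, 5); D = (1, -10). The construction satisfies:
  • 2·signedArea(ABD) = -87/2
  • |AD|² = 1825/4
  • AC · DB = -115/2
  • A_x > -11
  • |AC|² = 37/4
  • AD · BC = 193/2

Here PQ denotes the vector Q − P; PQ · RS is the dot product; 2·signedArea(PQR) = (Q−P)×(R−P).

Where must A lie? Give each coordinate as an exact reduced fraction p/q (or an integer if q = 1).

A = (-21/2, 8)

1. A_x = -21/2  [AD · BC = 193/2 ∩ AC · DB = -115/2]
2. A_y = 8  [AD · BC = 193/2 ∩ AC · DB = -115/2]
   → A = (-21/2, 8)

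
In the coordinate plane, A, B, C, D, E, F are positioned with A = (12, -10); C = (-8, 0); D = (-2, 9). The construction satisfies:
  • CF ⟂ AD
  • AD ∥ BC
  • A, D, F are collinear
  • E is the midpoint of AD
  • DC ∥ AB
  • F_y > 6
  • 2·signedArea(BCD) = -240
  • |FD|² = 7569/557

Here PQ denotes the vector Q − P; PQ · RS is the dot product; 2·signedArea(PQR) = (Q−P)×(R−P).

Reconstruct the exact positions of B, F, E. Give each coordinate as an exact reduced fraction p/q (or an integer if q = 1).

B = (6, -19)
E = (5, -1/2)
F = (104/557, 3360/557)

1. B_x = 6  [AD ∥ BC ∩ DC ∥ AB]
2. B_y = -19  [AD ∥ BC ∩ DC ∥ AB]
   → B = (6, -19)
3. F_x = 104/557  [A, D, F are collinear ∩ CF ⟂ AD]
4. F_y = 3360/557  [A, D, F are collinear ∩ CF ⟂ AD]
   → F = (104/557, 3360/557)
5. E_x = 5  [E is the midpoint of AD]
6. E_y = -1/2  [E is the midpoint of AD]
   → E = (5, -1/2)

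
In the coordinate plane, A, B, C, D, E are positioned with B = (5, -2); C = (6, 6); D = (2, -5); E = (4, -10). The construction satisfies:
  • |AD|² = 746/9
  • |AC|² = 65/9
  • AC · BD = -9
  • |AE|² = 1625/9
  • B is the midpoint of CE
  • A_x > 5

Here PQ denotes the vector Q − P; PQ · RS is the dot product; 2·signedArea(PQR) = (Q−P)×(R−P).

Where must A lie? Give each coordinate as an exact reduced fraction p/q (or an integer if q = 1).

A = (17/3, 10/3)

1. A_x = 17/3  [line 3·x + 3·y + -27 = 0 ∩ |AC|² = 65/9]
2. A_y = 10/3  [line 3·x + 3·y + -27 = 0 ∩ |AC|² = 65/9]
   → A = (17/3, 10/3)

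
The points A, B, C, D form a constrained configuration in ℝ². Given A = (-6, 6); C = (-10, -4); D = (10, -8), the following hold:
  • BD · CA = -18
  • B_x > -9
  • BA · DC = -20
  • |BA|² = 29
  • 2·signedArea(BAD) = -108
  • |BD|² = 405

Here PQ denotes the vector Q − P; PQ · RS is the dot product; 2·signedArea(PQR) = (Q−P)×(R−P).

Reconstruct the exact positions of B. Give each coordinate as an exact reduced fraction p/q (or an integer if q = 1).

B = (-8, 1)

1. B_x = -8  [BA · DC = -20 ∩ 2·signedArea(BAD) = -108]
2. B_y = 1  [BA · DC = -20 ∩ 2·signedArea(BAD) = -108]
   → B = (-8, 1)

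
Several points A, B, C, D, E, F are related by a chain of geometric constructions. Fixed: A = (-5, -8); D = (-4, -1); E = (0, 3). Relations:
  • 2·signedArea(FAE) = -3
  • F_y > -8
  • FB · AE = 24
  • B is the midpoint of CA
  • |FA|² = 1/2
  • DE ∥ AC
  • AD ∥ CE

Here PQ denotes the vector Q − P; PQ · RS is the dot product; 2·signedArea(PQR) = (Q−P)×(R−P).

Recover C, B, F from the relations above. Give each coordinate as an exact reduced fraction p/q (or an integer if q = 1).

B = (-3, -6)
C = (-1, -4)
F = (-9/2, -15/2)

1. C_x = -1  [AD ∥ CE ∩ DE ∥ AC]
2. C_y = -4  [AD ∥ CE ∩ DE ∥ AC]
   → C = (-1, -4)
3. B_x = -3  [B is the midpoint of CA]
4. B_y = -6  [B is the midpoint of CA]
   → B = (-3, -6)
5. F_x = -9/2  [2·signedArea(FAE) = -3 ∩ FB · AE = 24]
6. F_y = -15/2  [2·signedArea(FAE) = -3 ∩ FB · AE = 24]
   → F = (-9/2, -15/2)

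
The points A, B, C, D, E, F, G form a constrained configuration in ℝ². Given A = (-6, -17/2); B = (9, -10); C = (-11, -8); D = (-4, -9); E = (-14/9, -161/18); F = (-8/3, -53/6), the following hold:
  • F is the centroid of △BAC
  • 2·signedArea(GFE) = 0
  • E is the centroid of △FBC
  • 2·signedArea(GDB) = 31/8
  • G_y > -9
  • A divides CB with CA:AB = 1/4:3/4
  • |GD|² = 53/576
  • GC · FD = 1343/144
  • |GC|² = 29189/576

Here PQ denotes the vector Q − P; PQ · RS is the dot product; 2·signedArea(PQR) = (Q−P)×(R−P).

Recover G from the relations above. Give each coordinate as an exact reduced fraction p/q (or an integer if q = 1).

1. G_x = -47/12  [2·signedArea(GFE) = 0 ∩ 2·signedArea(GDB) = 31/8]
2. G_y = -209/24  [2·signedArea(GFE) = 0 ∩ 2·signedArea(GDB) = 31/8]
   → G = (-47/12, -209/24)

G = (-47/12, -209/24)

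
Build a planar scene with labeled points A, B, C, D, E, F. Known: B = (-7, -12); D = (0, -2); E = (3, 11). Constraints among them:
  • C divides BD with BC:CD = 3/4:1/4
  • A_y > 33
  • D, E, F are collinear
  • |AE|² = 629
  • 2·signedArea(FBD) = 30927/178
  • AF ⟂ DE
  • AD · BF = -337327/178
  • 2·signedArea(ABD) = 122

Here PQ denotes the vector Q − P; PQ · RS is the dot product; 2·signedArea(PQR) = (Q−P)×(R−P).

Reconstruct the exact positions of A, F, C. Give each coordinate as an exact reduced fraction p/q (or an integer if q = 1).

1. A_x = 13  [line -10·x + 7·y + -108 = 0 ∩ |AE|² = 629]
2. A_y = 34  [line -10·x + 7·y + -108 = 0 ∩ |AE|² = 629]
   → A = (13, 34)
3. F_x = 1521/178  [AD · BF = -337327/178 ∩ D, E, F are collinear]
4. F_y = 6235/178  [AD · BF = -337327/178 ∩ D, E, F are collinear]
   → F = (1521/178, 6235/178)
5. C_x = -7/4  [C divides BD with BC:CD = 3/4:1/4]
6. C_y = -9/2  [C divides BD with BC:CD = 3/4:1/4]
   → C = (-7/4, -9/2)

A = (13, 34)
C = (-7/4, -9/2)
F = (1521/178, 6235/178)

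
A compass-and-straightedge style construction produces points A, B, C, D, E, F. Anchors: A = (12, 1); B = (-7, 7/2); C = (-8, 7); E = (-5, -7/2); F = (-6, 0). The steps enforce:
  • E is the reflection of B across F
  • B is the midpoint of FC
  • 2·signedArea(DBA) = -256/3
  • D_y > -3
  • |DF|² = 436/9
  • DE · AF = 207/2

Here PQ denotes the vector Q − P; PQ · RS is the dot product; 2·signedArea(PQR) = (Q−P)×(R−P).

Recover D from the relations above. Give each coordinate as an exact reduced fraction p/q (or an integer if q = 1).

1. D_x = 2/3  [2·signedArea(DBA) = -256/3 ∩ DE · AF = 207/2]
2. D_y = -2  [2·signedArea(DBA) = -256/3 ∩ DE · AF = 207/2]
   → D = (2/3, -2)

D = (2/3, -2)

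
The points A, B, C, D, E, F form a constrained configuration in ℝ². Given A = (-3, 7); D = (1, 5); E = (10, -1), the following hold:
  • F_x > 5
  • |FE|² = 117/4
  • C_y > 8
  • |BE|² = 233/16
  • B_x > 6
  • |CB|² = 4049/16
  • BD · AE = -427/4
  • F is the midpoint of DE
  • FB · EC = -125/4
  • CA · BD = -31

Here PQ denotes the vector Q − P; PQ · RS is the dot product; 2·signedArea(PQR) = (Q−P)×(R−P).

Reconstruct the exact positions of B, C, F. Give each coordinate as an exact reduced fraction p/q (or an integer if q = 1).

1. B_x = 27/4  [line -13·x + 8·y + 319/4 = 0 ∩ |BE|² = 233/16]
2. B_y = 1  [line -13·x + 8·y + 319/4 = 0 ∩ |BE|² = 233/16]
   → B = (27/4, 1)
3. F_x = 11/2  [F is the midpoint of DE]
4. F_y = 2  [F is the midpoint of DE]
   → F = (11/2, 2)
5. C_x = -7  [CA · BD = -31 ∩ FB · EC = -125/4]
6. C_y = 9  [CA · BD = -31 ∩ FB · EC = -125/4]
   → C = (-7, 9)

B = (27/4, 1)
C = (-7, 9)
F = (11/2, 2)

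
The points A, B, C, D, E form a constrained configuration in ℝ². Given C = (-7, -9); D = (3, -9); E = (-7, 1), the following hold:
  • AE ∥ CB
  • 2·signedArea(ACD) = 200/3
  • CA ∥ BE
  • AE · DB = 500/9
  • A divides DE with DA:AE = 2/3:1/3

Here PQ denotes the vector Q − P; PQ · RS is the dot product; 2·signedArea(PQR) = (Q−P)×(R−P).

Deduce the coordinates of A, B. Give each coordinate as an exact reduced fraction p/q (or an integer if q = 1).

A = (-11/3, -7/3)
B = (-31/3, -17/3)

1. A_x = -11/3  [A divides DE with DA:AE = 2/3:1/3]
2. A_y = -7/3  [A divides DE with DA:AE = 2/3:1/3]
   → A = (-11/3, -7/3)
3. B_x = -31/3  [CA ∥ BE ∩ AE ∥ CB]
4. B_y = -17/3  [CA ∥ BE ∩ AE ∥ CB]
   → B = (-31/3, -17/3)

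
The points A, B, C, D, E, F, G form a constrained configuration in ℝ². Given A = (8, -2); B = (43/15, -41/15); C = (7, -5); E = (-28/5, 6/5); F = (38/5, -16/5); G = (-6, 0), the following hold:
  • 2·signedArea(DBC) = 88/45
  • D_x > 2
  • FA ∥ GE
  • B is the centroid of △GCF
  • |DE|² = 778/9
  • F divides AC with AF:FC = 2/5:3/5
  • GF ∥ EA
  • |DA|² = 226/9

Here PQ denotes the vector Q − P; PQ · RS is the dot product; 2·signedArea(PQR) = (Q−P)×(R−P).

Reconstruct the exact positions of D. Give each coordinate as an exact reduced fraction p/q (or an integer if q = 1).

D = (3, -7/3)

1. D_x = 3  [line 34/15·x + 62/15·y + 128/45 = 0 ∩ |DE|² = 778/9]
2. D_y = -7/3  [line 34/15·x + 62/15·y + 128/45 = 0 ∩ |DE|² = 778/9]
   → D = (3, -7/3)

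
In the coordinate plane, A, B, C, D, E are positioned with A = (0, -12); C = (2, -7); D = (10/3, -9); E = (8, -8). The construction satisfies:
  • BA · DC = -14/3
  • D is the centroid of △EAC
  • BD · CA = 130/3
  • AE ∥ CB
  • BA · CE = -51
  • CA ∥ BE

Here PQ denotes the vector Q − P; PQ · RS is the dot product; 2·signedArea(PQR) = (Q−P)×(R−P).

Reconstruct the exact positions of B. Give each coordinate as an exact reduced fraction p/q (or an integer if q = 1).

B = (10, -3)

1. B_x = 10  [CA ∥ BE ∩ AE ∥ CB]
2. B_y = -3  [CA ∥ BE ∩ AE ∥ CB]
   → B = (10, -3)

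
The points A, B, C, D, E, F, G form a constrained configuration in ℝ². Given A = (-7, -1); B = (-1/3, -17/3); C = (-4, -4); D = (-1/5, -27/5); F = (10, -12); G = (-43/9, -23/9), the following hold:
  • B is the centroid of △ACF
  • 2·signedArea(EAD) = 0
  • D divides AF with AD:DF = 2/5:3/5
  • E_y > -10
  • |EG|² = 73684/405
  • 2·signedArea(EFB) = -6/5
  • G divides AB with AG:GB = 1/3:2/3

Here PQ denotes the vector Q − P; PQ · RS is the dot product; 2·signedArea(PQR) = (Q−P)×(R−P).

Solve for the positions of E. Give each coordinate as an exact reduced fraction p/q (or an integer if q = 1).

1. E_x = 33/5  [2·signedArea(EAD) = 0 ∩ 2·signedArea(EFB) = -6/5]
2. E_y = -49/5  [2·signedArea(EAD) = 0 ∩ 2·signedArea(EFB) = -6/5]
   → E = (33/5, -49/5)

E = (33/5, -49/5)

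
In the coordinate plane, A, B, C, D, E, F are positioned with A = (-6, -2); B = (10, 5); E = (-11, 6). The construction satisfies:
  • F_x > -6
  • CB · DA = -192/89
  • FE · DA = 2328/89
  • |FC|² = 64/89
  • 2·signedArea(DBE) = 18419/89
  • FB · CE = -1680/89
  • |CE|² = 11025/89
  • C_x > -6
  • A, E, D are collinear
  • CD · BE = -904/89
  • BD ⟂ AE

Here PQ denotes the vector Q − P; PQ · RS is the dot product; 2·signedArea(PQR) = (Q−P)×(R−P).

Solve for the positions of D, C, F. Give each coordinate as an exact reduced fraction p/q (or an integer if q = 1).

1. D_x = -414/89  [A, E, D are collinear ∩ BD ⟂ AE]
2. D_y = -370/89  [A, E, D are collinear ∩ BD ⟂ AE]
   → D = (-414/89, -370/89)
3. C_x = -454/89  [CD · BE = -904/89 ∩ CB · DA = -192/89]
4. C_y = -306/89  [CD · BE = -904/89 ∩ CB · DA = -192/89]
   → C = (-454/89, -306/89)
5. F_x = -494/89  [line 120/89·x + -192/89·y + 144/89 = 0 ∩ |FC|² = 64/89]
6. F_y = -242/89  [line 120/89·x + -192/89·y + 144/89 = 0 ∩ |FC|² = 64/89]
   → F = (-494/89, -242/89)

C = (-454/89, -306/89)
D = (-414/89, -370/89)
F = (-494/89, -242/89)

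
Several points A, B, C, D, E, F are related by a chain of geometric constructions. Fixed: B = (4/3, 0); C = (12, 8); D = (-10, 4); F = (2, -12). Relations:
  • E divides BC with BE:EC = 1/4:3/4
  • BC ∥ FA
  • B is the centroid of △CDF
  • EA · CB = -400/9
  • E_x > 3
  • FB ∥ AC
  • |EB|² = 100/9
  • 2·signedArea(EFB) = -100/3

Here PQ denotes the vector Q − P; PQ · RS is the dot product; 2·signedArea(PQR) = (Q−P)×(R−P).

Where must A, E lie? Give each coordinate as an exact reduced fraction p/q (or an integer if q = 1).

A = (38/3, -4)
E = (4, 2)

1. A_x = 38/3  [FB ∥ AC ∩ BC ∥ FA]
2. A_y = -4  [FB ∥ AC ∩ BC ∥ FA]
   → A = (38/3, -4)
3. E_x = 4  [E divides BC with BE:EC = 1/4:3/4]
4. E_y = 2  [E divides BC with BE:EC = 1/4:3/4]
   → E = (4, 2)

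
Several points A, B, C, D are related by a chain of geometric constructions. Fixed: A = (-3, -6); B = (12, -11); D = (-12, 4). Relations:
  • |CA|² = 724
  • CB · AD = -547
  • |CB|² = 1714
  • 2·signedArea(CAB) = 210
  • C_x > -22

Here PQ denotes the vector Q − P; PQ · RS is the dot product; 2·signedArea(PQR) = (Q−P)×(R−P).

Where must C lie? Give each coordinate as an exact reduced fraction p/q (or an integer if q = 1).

1. C_x = -21  [2·signedArea(CAB) = 210 ∩ CB · AD = -547]
2. C_y = 14  [2·signedArea(CAB) = 210 ∩ CB · AD = -547]
   → C = (-21, 14)

C = (-21, 14)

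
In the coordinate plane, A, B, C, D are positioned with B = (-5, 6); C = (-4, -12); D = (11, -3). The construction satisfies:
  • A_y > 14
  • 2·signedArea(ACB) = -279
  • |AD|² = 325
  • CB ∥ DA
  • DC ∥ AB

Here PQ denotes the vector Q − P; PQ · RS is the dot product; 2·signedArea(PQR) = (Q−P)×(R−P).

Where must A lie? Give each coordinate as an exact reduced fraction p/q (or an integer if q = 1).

A = (10, 15)

1. A_x = 10  [DC ∥ AB ∩ CB ∥ DA]
2. A_y = 15  [DC ∥ AB ∩ CB ∥ DA]
   → A = (10, 15)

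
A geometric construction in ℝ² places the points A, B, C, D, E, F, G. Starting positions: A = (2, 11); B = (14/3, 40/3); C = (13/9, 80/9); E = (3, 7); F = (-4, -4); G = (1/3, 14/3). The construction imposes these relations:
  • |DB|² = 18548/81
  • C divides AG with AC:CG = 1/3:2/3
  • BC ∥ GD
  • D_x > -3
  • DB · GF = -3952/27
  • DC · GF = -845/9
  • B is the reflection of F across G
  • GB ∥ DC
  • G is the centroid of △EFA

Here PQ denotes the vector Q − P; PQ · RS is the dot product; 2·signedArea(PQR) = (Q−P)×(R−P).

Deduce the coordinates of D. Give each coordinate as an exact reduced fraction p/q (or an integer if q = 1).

1. D_x = -26/9  [GB ∥ DC ∩ BC ∥ GD]
2. D_y = 2/9  [GB ∥ DC ∩ BC ∥ GD]
   → D = (-26/9, 2/9)

D = (-26/9, 2/9)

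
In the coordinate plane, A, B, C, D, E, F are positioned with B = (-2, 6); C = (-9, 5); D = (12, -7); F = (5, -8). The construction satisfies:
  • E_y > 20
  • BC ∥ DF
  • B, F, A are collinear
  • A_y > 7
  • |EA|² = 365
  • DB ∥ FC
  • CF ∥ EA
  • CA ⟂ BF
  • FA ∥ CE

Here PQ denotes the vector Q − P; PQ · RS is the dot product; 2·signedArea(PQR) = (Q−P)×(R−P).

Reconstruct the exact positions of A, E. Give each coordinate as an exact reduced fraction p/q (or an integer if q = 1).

1. A_x = -3  [B, F, A are collinear ∩ CA ⟂ BF]
2. A_y = 8  [B, F, A are collinear ∩ CA ⟂ BF]
   → A = (-3, 8)
3. E_x = -17  [CF ∥ EA ∩ FA ∥ CE]
4. E_y = 21  [CF ∥ EA ∩ FA ∥ CE]
   → E = (-17, 21)

A = (-3, 8)
E = (-17, 21)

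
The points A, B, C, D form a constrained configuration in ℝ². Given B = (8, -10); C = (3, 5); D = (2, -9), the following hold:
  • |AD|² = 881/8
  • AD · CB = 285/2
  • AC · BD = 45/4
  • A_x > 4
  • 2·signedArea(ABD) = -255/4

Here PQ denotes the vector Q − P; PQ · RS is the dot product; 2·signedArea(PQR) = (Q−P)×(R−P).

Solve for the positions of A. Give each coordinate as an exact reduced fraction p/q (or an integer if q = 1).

A = (17/4, 5/4)

1. A_x = 17/4  [AC · BD = 45/4 ∩ AD · CB = 285/2]
2. A_y = 5/4  [AC · BD = 45/4 ∩ AD · CB = 285/2]
   → A = (17/4, 5/4)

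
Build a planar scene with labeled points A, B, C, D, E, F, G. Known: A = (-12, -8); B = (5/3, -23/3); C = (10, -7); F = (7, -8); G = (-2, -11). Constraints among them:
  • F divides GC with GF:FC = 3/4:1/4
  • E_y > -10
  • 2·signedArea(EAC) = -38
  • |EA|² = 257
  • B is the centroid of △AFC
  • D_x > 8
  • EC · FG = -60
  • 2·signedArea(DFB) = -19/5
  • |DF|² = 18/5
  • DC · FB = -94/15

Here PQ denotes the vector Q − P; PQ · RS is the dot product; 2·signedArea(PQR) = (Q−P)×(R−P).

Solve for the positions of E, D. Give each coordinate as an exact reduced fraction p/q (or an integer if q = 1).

1. E_x = 4  [EC · FG = -60 ∩ 2·signedArea(EAC) = -38]
2. E_y = -9  [EC · FG = -60 ∩ 2·signedArea(EAC) = -38]
   → E = (4, -9)
3. D_x = 44/5  [2·signedArea(DFB) = -19/5 ∩ DC · FB = -94/15]
4. D_y = -37/5  [2·signedArea(DFB) = -19/5 ∩ DC · FB = -94/15]
   → D = (44/5, -37/5)

D = (44/5, -37/5)
E = (4, -9)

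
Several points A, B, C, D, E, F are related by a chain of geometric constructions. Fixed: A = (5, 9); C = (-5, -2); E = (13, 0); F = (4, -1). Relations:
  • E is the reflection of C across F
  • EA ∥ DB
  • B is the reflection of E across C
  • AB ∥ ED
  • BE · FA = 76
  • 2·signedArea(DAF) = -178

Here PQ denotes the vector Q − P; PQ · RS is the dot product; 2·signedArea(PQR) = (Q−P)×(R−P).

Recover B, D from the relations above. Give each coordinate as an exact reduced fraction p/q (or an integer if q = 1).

1. B_x = -23  [B is the reflection of E across C]
2. B_y = -4  [B is the reflection of E across C]
   → B = (-23, -4)
3. D_x = -15  [EA ∥ DB ∩ AB ∥ ED]
4. D_y = -13  [EA ∥ DB ∩ AB ∥ ED]
   → D = (-15, -13)

B = (-23, -4)
D = (-15, -13)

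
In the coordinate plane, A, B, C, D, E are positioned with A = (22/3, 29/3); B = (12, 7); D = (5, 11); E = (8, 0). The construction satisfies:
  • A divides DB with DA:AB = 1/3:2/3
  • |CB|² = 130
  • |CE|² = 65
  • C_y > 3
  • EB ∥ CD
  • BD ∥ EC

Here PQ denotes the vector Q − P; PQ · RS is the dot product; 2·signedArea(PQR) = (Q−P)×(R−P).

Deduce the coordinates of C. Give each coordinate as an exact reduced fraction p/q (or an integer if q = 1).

C = (1, 4)

1. C_x = 1  [EB ∥ CD ∩ BD ∥ EC]
2. C_y = 4  [EB ∥ CD ∩ BD ∥ EC]
   → C = (1, 4)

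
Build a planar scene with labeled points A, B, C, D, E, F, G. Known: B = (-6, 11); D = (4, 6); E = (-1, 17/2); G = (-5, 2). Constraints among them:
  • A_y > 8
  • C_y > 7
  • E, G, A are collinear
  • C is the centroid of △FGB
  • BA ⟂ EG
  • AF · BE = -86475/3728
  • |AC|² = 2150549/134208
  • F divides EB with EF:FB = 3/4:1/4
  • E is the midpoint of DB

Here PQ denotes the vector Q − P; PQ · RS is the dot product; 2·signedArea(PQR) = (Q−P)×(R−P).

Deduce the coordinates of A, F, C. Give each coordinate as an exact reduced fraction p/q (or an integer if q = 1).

A = (-293/233, 1883/233)
C = (-21/4, 187/24)
F = (-19/4, 83/8)

1. A_x = -293/233  [E, G, A are collinear ∩ BA ⟂ EG]
2. A_y = 1883/233  [E, G, A are collinear ∩ BA ⟂ EG]
   → A = (-293/233, 1883/233)
3. F_x = -19/4  [F divides EB with EF:FB = 3/4:1/4]
4. F_y = 83/8  [F divides EB with EF:FB = 3/4:1/4]
   → F = (-19/4, 83/8)
5. C_x = -21/4  [C is the centroid of △FGB]
6. C_y = 187/24  [C is the centroid of △FGB]
   → C = (-21/4, 187/24)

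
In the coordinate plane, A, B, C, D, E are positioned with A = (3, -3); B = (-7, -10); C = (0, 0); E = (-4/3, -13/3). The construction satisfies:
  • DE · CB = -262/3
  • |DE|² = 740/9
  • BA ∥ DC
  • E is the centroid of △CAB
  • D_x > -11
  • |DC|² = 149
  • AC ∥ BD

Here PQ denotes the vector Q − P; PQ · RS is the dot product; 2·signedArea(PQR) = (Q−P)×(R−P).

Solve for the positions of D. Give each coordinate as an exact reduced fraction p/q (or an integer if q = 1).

1. D_x = -10  [BA ∥ DC ∩ AC ∥ BD]
2. D_y = -7  [BA ∥ DC ∩ AC ∥ BD]
   → D = (-10, -7)

D = (-10, -7)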